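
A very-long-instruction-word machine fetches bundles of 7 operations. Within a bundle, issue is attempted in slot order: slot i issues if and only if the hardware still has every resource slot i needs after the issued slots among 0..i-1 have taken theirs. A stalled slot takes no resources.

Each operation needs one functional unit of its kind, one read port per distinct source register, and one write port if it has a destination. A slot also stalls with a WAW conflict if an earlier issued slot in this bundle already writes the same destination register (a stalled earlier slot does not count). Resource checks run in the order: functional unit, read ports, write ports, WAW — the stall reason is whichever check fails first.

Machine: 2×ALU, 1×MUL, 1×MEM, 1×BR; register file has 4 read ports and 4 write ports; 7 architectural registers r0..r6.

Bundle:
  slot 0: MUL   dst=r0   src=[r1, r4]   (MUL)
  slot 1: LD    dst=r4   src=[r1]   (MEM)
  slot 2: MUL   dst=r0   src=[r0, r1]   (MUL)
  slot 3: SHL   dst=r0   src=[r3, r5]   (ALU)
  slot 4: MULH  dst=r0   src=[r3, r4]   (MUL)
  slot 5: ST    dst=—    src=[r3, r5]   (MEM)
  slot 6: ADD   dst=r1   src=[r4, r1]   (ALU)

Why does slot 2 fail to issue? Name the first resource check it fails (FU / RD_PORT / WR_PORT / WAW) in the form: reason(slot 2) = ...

slot 0 (MUL): ISSUE — free A2,Mu0,Ld1,B1 rp2 wp3
slot 1 (MEM): ISSUE — free A2,Mu0,Ld0,B1 rp1 wp2
slot 2 (MUL): stall FU — free A2,Mu0,Ld0,B1 rp1 wp2
slot 3 (ALU): stall RD_PORT — free A2,Mu0,Ld0,B1 rp1 wp2
slot 4 (MUL): stall FU — free A2,Mu0,Ld0,B1 rp1 wp2
slot 5 (MEM): stall FU — free A2,Mu0,Ld0,B1 rp1 wp2
slot 6 (ALU): stall RD_PORT — free A2,Mu0,Ld0,B1 rp1 wp2

reason(slot 2) = FU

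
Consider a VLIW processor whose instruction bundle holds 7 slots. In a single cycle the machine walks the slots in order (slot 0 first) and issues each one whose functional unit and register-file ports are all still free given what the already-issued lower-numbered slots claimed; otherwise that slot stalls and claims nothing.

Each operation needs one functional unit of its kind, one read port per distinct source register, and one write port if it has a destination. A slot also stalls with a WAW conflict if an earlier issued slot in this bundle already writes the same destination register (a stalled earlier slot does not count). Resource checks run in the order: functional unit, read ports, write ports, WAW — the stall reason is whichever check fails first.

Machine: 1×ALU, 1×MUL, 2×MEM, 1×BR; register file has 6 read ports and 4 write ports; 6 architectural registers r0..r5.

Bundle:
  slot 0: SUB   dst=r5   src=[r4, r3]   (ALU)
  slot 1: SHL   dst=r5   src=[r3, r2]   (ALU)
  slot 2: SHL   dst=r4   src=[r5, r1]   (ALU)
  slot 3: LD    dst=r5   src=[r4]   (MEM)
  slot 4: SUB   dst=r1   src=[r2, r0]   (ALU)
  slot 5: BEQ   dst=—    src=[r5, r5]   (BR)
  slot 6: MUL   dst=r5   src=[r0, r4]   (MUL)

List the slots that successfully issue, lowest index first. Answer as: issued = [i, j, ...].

  0. ALU→r5 ⇒ go  {0A/1Mu/2Ld/1B | 4r 3w}
  1. ALU→r5 ⇒ no(FU)  {0A/1Mu/2Ld/1B | 4r 3w}
  2. ALU→r4 ⇒ no(FU)  {0A/1Mu/2Ld/1B | 4r 3w}
  3. MEM→r5 ⇒ no(WAW)  {0A/1Mu/2Ld/1B | 4r 3w}
  4. ALU→r1 ⇒ no(FU)  {0A/1Mu/2Ld/1B | 4r 3w}
  5. BR ⇒ go  {0A/1Mu/2Ld/0B | 3r 3w}
  6. MUL→r5 ⇒ no(WAW)  {0A/1Mu/2Ld/0B | 3r 3w}

issued = [0, 5]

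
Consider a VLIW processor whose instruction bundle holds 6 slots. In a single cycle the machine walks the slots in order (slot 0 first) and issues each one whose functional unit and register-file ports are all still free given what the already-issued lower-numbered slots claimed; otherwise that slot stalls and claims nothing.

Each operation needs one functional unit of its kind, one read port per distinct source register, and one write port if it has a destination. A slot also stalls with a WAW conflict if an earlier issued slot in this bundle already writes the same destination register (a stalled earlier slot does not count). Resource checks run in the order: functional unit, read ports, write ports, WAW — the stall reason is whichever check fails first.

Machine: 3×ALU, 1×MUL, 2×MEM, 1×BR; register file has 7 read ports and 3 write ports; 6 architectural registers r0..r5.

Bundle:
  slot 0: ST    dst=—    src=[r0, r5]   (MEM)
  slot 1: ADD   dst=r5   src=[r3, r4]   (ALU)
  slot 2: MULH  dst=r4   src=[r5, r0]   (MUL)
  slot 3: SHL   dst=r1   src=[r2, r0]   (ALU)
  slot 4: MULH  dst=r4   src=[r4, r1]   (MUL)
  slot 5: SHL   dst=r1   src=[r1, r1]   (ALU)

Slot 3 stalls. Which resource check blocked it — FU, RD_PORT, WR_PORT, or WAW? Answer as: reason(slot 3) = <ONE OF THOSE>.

#0 MEM src=r0,r5 dispatched  <A:3 Mu:1 Ld:1 B:1 rd:5 wr:3>
#1 ALU src=r3,r4 dispatched  <A:2 Mu:1 Ld:1 B:1 rd:3 wr:2>
#2 MUL src=r5,r0 dispatched  <A:2 Mu:0 Ld:1 B:1 rd:1 wr:1>
#3 ALU src=r2,r0 held:RD_PORT  <A:2 Mu:0 Ld:1 B:1 rd:1 wr:1>
#4 MUL src=r4,r1 held:FU  <A:2 Mu:0 Ld:1 B:1 rd:1 wr:1>
#5 ALU src=r1,r1 dispatched  <A:1 Mu:0 Ld:1 B:1 rd:0 wr:0>

reason(slot 3) = RD_PORT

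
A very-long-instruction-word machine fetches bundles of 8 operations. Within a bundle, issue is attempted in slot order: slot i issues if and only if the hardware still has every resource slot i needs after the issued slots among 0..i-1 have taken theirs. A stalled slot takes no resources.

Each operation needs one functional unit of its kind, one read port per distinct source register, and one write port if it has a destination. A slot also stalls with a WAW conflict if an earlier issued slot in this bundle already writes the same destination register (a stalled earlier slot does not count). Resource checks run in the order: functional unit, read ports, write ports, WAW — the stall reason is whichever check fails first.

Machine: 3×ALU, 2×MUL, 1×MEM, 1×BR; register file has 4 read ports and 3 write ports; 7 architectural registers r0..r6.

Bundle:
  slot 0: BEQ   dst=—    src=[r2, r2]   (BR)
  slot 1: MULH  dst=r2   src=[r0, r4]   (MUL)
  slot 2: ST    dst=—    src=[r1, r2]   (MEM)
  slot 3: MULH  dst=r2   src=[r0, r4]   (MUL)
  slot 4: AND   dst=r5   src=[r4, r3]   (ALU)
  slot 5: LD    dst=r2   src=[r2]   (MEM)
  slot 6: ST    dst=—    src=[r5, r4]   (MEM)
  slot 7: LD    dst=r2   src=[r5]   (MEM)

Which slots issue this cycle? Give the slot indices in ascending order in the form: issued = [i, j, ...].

  0. BR ⇒ go  {3A/2Mu/1Ld/0B | 3r 3w}
  1. MUL→r2 ⇒ go  {3A/1Mu/1Ld/0B | 1r 2w}
  2. MEM ⇒ no(RD_PORT)  {3A/1Mu/1Ld/0B | 1r 2w}
  3. MUL→r2 ⇒ no(RD_PORT)  {3A/1Mu/1Ld/0B | 1r 2w}
  4. ALU→r5 ⇒ no(RD_PORT)  {3A/1Mu/1Ld/0B | 1r 2w}
  5. MEM→r2 ⇒ no(WAW)  {3A/1Mu/1Ld/0B | 1r 2w}
  6. MEM ⇒ no(RD_PORT)  {3A/1Mu/1Ld/0B | 1r 2w}
  7. MEM→r2 ⇒ no(WAW)  {3A/1Mu/1Ld/0B | 1r 2w}

issued = [0, 1]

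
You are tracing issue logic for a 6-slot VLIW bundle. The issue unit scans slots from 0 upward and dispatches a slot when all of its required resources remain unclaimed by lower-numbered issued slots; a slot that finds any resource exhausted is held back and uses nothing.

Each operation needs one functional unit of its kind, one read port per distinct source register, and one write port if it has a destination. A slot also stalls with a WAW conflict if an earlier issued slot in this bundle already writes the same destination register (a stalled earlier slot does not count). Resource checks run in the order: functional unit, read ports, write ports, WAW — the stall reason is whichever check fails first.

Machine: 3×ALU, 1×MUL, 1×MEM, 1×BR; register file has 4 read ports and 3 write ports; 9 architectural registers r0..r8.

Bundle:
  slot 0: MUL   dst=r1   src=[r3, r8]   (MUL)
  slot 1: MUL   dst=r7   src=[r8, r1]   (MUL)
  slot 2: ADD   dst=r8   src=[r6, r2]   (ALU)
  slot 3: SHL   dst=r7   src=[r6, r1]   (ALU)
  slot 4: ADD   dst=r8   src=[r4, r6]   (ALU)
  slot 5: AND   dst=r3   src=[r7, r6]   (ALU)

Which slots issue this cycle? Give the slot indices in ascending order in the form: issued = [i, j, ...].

issued = [0, 2]

#0 MUL src=r3,r8 dispatched  <A:3 Mu:0 Ld:1 B:1 rd:2 wr:2>
#1 MUL src=r8,r1 held:FU  <A:3 Mu:0 Ld:1 B:1 rd:2 wr:2>
#2 ALU src=r6,r2 dispatched  <A:2 Mu:0 Ld:1 B:1 rd:0 wr:1>
#3 ALU src=r6,r1 held:RD_PORT  <A:2 Mu:0 Ld:1 B:1 rd:0 wr:1>
#4 ALU src=r4,r6 held:RD_PORT  <A:2 Mu:0 Ld:1 B:1 rd:0 wr:1>
#5 ALU src=r7,r6 held:RD_PORT  <A:2 Mu:0 Ld:1 B:1 rd:0 wr:1>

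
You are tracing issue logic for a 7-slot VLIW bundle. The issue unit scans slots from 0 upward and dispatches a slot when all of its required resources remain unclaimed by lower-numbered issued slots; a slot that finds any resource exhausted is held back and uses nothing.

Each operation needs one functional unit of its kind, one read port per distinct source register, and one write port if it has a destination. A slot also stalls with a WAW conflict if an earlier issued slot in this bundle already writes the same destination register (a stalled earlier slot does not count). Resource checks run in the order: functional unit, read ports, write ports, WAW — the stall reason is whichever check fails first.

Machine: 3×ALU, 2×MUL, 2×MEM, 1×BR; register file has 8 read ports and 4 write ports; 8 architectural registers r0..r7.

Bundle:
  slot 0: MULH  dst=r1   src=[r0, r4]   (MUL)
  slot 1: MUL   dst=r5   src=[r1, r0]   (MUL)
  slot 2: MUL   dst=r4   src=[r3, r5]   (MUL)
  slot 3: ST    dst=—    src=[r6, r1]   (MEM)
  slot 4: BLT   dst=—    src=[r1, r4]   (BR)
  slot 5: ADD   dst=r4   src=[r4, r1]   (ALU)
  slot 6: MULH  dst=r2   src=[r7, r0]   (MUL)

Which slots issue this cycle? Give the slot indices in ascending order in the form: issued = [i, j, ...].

[0] MUL needs rd=2 wr=1: ok; after: ALU=3 MUL=1 MEM=2 BR=1, R=6, W=3
[1] MUL needs rd=2 wr=1: ok; after: ALU=3 MUL=0 MEM=2 BR=1, R=4, W=2
[2] MUL needs rd=2 wr=1: FU; after: ALU=3 MUL=0 MEM=2 BR=1, R=4, W=2
[3] MEM needs rd=2 wr=0: ok; after: ALU=3 MUL=0 MEM=1 BR=1, R=2, W=2
[4] BR needs rd=2 wr=0: ok; after: ALU=3 MUL=0 MEM=1 BR=0, R=0, W=2
[5] ALU needs rd=2 wr=1: RD_PORT; after: ALU=3 MUL=0 MEM=1 BR=0, R=0, W=2
[6] MUL needs rd=2 wr=1: FU; after: ALU=3 MUL=0 MEM=1 BR=0, R=0, W=2

issued = [0, 1, 3, 4]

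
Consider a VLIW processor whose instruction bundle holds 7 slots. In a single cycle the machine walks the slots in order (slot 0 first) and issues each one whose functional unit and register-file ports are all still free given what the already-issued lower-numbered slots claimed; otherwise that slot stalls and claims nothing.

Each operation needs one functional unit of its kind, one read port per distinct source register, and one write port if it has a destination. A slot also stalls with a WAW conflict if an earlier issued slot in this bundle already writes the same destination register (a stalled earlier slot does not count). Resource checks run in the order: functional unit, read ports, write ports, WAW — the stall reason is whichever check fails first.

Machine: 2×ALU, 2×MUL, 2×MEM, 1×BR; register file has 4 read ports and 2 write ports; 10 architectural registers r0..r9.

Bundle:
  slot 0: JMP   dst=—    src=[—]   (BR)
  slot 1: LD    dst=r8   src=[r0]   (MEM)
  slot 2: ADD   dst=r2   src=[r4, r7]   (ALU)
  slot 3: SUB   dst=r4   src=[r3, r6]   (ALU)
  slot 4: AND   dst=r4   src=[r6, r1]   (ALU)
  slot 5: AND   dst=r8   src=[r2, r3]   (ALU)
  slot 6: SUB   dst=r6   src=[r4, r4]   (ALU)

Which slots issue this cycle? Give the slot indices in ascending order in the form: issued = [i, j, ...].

slot 0 (BR): ISSUE — free A2,Mu2,Ld2,B0 rp4 wp2
slot 1 (MEM): ISSUE — free A2,Mu2,Ld1,B0 rp3 wp1
slot 2 (ALU): ISSUE — free A1,Mu2,Ld1,B0 rp1 wp0
slot 3 (ALU): stall RD_PORT — free A1,Mu2,Ld1,B0 rp1 wp0
slot 4 (ALU): stall RD_PORT — free A1,Mu2,Ld1,B0 rp1 wp0
slot 5 (ALU): stall RD_PORT — free A1,Mu2,Ld1,B0 rp1 wp0
slot 6 (ALU): stall WR_PORT — free A1,Mu2,Ld1,B0 rp1 wp0

issued = [0, 1, 2]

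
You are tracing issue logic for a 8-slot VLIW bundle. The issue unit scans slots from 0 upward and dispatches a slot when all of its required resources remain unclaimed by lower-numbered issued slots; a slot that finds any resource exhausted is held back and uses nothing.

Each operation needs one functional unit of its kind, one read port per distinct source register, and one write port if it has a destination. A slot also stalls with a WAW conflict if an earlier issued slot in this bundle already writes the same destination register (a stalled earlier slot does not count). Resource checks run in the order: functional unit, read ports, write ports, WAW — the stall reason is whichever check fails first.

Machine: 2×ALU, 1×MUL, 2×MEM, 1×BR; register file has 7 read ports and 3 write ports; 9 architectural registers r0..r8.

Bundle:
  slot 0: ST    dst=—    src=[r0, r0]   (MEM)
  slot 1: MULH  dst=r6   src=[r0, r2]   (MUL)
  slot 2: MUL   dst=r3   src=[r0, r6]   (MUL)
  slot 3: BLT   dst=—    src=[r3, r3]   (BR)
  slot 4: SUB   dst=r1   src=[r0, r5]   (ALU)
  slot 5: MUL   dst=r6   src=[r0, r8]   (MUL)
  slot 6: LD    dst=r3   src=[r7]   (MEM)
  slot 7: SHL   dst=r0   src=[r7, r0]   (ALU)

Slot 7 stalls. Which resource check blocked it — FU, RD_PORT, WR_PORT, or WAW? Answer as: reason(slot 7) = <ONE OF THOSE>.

  0. MEM ⇒ go  {2A/1Mu/1Ld/1B | 6r 3w}
  1. MUL→r6 ⇒ go  {2A/0Mu/1Ld/1B | 4r 2w}
  2. MUL→r3 ⇒ no(FU)  {2A/0Mu/1Ld/1B | 4r 2w}
  3. BR ⇒ go  {2A/0Mu/1Ld/0B | 3r 2w}
  4. ALU→r1 ⇒ go  {1A/0Mu/1Ld/0B | 1r 1w}
  5. MUL→r6 ⇒ no(FU)  {1A/0Mu/1Ld/0B | 1r 1w}
  6. MEM→r3 ⇒ go  {1A/0Mu/0Ld/0B | 0r 0w}
  7. ALU→r0 ⇒ no(RD_PORT)  {1A/0Mu/0Ld/0B | 0r 0w}

reason(slot 7) = RD_PORT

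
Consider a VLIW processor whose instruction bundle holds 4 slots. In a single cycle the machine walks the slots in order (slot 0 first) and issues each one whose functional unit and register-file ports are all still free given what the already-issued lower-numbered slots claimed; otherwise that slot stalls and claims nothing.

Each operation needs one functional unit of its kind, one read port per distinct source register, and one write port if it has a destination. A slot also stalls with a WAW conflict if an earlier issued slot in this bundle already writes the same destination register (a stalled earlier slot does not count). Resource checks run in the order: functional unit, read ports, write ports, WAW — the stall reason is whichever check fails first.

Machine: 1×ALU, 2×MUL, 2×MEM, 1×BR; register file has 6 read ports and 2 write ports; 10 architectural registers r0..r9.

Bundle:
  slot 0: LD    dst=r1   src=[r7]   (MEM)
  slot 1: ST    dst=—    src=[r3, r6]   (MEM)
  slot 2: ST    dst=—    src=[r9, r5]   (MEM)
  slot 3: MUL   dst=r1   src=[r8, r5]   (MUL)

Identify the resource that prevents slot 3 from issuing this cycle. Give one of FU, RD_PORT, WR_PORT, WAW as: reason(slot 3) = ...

slot 0 (MEM): ISSUE — free A1,Mu2,Ld1,B1 rp5 wp1
slot 1 (MEM): ISSUE — free A1,Mu2,Ld0,B1 rp3 wp1
slot 2 (MEM): stall FU — free A1,Mu2,Ld0,B1 rp3 wp1
slot 3 (MUL): stall WAW — free A1,Mu2,Ld0,B1 rp3 wp1

reason(slot 3) = WAW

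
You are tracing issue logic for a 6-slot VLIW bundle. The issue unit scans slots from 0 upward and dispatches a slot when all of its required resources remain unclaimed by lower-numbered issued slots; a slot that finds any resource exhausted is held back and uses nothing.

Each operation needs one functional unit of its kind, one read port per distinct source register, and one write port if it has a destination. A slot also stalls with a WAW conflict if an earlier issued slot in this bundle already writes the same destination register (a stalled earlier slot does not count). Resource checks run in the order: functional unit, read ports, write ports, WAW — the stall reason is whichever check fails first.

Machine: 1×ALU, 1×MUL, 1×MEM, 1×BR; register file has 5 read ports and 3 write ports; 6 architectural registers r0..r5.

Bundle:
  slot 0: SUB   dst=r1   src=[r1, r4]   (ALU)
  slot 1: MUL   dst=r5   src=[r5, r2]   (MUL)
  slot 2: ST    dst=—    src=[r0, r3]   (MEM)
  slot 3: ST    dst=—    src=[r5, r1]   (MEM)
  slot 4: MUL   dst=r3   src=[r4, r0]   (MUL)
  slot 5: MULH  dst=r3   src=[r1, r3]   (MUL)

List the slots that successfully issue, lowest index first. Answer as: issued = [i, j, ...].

issued = [0, 1]

(0) want 1×ALU +2rd +1wr — yes → AL0|MU1|ME1|BR1|rd3|wr2
(1) want 1×MUL +2rd +1wr — yes → AL0|MU0|ME1|BR1|rd1|wr1
(2) want 1×MEM +2rd +0wr — RD_PORT → AL0|MU0|ME1|BR1|rd1|wr1
(3) want 1×MEM +2rd +0wr — RD_PORT → AL0|MU0|ME1|BR1|rd1|wr1
(4) want 1×MUL +2rd +1wr — FU → AL0|MU0|ME1|BR1|rd1|wr1
(5) want 1×MUL +2rd +1wr — FU → AL0|MU0|ME1|BR1|rd1|wr1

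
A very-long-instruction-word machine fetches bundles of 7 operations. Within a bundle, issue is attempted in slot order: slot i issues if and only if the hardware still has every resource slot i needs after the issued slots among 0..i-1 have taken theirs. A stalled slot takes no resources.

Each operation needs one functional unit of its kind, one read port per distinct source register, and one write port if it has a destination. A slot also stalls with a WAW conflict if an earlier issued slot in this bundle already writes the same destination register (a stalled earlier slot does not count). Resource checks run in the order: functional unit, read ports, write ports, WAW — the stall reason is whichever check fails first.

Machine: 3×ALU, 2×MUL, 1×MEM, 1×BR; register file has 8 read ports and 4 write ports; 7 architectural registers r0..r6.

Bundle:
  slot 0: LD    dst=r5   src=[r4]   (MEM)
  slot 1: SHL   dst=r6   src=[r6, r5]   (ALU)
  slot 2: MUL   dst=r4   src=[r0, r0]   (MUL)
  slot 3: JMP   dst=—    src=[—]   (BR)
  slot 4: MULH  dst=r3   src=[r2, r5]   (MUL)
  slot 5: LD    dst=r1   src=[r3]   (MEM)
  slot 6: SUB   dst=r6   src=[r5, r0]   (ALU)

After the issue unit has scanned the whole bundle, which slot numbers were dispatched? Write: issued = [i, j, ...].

issued = [0, 1, 2, 3, 4]

(0) want 1×MEM +1rd +1wr — yes → AL3|MU2|ME0|BR1|rd7|wr3
(1) want 1×ALU +2rd +1wr — yes → AL2|MU2|ME0|BR1|rd5|wr2
(2) want 1×MUL +1rd +1wr — yes → AL2|MU1|ME0|BR1|rd4|wr1
(3) want 1×BR +0rd +0wr — yes → AL2|MU1|ME0|BR0|rd4|wr1
(4) want 1×MUL +2rd +1wr — yes → AL2|MU0|ME0|BR0|rd2|wr0
(5) want 1×MEM +1rd +1wr — FU → AL2|MU0|ME0|BR0|rd2|wr0
(6) want 1×ALU +2rd +1wr — WR_PORT → AL2|MU0|ME0|BR0|rd2|wr0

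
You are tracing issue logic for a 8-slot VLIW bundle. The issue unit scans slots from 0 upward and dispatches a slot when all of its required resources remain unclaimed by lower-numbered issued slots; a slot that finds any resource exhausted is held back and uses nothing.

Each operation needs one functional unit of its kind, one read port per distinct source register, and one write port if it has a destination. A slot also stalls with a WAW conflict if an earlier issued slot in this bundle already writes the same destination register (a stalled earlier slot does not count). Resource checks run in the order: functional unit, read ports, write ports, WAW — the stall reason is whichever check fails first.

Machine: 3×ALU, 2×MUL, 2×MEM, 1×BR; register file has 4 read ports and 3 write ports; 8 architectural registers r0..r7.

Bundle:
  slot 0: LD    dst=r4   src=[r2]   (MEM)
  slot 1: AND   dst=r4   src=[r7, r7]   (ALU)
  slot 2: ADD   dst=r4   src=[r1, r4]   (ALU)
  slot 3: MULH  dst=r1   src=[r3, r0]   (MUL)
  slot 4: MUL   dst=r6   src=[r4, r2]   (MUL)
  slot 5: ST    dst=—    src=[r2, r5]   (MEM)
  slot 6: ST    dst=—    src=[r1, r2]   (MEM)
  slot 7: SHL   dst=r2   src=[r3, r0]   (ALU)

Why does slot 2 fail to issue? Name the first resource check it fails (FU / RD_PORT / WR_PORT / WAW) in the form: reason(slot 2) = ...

reason(slot 2) = WAW

[0] MEM needs rd=1 wr=1: ok; after: ALU=3 MUL=2 MEM=1 BR=1, R=3, W=2
[1] ALU needs rd=1 wr=1: WAW; after: ALU=3 MUL=2 MEM=1 BR=1, R=3, W=2
[2] ALU needs rd=2 wr=1: WAW; after: ALU=3 MUL=2 MEM=1 BR=1, R=3, W=2
[3] MUL needs rd=2 wr=1: ok; after: ALU=3 MUL=1 MEM=1 BR=1, R=1, W=1
[4] MUL needs rd=2 wr=1: RD_PORT; after: ALU=3 MUL=1 MEM=1 BR=1, R=1, W=1
[5] MEM needs rd=2 wr=0: RD_PORT; after: ALU=3 MUL=1 MEM=1 BR=1, R=1, W=1
[6] MEM needs rd=2 wr=0: RD_PORT; after: ALU=3 MUL=1 MEM=1 BR=1, R=1, W=1
[7] ALU needs rd=2 wr=1: RD_PORT; after: ALU=3 MUL=1 MEM=1 BR=1, R=1, W=1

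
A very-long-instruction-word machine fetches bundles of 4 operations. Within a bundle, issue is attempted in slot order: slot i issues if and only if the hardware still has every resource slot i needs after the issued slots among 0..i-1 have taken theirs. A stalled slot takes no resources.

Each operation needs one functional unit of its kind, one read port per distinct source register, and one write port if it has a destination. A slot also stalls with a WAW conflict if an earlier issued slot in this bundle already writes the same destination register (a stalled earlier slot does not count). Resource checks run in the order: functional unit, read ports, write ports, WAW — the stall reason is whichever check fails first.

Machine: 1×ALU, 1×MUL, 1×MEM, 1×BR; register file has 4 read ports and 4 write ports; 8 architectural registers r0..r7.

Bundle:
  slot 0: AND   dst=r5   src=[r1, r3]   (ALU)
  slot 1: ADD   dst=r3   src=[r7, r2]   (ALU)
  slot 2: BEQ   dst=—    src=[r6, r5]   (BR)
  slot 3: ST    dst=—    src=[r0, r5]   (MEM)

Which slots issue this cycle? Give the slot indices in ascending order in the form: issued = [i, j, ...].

issued = [0, 2]

[0] ALU needs rd=2 wr=1: ok; after: ALU=0 MUL=1 MEM=1 BR=1, R=2, W=3
[1] ALU needs rd=2 wr=1: FU; after: ALU=0 MUL=1 MEM=1 BR=1, R=2, W=3
[2] BR needs rd=2 wr=0: ok; after: ALU=0 MUL=1 MEM=1 BR=0, R=0, W=3
[3] MEM needs rd=2 wr=0: RD_PORT; after: ALU=0 MUL=1 MEM=1 BR=0, R=0, W=3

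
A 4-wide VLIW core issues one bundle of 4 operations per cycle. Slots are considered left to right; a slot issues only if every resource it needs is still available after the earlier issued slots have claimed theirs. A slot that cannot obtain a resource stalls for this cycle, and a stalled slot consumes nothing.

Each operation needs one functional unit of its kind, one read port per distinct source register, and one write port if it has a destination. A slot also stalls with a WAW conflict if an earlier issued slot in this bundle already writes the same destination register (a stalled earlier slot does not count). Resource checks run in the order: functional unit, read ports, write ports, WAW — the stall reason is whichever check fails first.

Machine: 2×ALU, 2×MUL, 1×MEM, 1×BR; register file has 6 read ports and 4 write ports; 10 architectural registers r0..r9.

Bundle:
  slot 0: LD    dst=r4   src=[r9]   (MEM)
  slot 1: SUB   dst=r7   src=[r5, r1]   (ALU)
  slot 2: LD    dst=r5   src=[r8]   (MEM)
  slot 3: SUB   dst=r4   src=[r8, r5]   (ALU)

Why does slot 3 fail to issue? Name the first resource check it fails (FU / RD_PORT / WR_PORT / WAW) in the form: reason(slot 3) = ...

#0 MEM src=r9 dispatched  <A:2 Mu:2 Ld:0 B:1 rd:5 wr:3>
#1 ALU src=r5,r1 dispatched  <A:1 Mu:2 Ld:0 B:1 rd:3 wr:2>
#2 MEM src=r8 held:FU  <A:1 Mu:2 Ld:0 B:1 rd:3 wr:2>
#3 ALU src=r8,r5 held:WAW  <A:1 Mu:2 Ld:0 B:1 rd:3 wr:2>

reason(slot 3) = WAW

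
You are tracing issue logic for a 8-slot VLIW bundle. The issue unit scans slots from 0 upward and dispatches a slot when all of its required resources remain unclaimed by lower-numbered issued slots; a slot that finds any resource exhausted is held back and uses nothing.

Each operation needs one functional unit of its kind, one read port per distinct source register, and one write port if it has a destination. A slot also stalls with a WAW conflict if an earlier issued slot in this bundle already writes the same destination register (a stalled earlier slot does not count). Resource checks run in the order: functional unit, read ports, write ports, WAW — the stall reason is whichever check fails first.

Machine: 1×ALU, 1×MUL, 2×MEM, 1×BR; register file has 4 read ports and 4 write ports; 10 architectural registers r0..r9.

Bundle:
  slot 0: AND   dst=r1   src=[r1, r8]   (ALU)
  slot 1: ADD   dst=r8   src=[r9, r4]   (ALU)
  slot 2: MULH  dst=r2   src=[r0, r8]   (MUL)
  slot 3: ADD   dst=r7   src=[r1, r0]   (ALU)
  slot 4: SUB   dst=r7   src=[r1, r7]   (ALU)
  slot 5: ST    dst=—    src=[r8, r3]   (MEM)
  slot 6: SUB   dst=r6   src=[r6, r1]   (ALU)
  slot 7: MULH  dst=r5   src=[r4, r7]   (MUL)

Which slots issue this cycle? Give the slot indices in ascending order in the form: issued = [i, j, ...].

  0. ALU→r1 ⇒ go  {0A/1Mu/2Ld/1B | 2r 3w}
  1. ALU→r8 ⇒ no(FU)  {0A/1Mu/2Ld/1B | 2r 3w}
  2. MUL→r2 ⇒ go  {0A/0Mu/2Ld/1B | 0r 2w}
  3. ALU→r7 ⇒ no(FU)  {0A/0Mu/2Ld/1B | 0r 2w}
  4. ALU→r7 ⇒ no(FU)  {0A/0Mu/2Ld/1B | 0r 2w}
  5. MEM ⇒ no(RD_PORT)  {0A/0Mu/2Ld/1B | 0r 2w}
  6. ALU→r6 ⇒ no(FU)  {0A/0Mu/2Ld/1B | 0r 2w}
  7. MUL→r5 ⇒ no(FU)  {0A/0Mu/2Ld/1B | 0r 2w}

issued = [0, 2]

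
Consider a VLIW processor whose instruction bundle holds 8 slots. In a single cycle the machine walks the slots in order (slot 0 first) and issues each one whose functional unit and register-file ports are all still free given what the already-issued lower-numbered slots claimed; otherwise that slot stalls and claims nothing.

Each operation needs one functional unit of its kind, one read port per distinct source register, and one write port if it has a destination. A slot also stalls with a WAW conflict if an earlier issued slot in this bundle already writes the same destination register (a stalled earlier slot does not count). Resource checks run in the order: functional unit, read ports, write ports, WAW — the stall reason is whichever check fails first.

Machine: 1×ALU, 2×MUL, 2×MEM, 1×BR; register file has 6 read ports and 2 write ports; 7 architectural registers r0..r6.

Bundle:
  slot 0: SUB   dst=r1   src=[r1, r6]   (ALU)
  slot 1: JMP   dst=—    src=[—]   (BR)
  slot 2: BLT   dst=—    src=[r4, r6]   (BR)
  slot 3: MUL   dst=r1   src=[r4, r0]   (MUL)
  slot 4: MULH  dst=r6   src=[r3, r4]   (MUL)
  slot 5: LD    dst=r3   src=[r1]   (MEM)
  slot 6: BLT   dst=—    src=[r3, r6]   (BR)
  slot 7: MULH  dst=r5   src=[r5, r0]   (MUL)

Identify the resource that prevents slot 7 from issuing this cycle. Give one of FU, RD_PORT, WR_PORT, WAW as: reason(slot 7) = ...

(0) want 1×ALU +2rd +1wr — yes → AL0|MU2|ME2|BR1|rd4|wr1
(1) want 1×BR +0rd +0wr — yes → AL0|MU2|ME2|BR0|rd4|wr1
(2) want 1×BR +2rd +0wr — FU → AL0|MU2|ME2|BR0|rd4|wr1
(3) want 1×MUL +2rd +1wr — WAW → AL0|MU2|ME2|BR0|rd4|wr1
(4) want 1×MUL +2rd +1wr — yes → AL0|MU1|ME2|BR0|rd2|wr0
(5) want 1×MEM +1rd +1wr — WR_PORT → AL0|MU1|ME2|BR0|rd2|wr0
(6) want 1×BR +2rd +0wr — FU → AL0|MU1|ME2|BR0|rd2|wr0
(7) want 1×MUL +2rd +1wr — WR_PORT → AL0|MU1|ME2|BR0|rd2|wr0

reason(slot 7) = WR_PORT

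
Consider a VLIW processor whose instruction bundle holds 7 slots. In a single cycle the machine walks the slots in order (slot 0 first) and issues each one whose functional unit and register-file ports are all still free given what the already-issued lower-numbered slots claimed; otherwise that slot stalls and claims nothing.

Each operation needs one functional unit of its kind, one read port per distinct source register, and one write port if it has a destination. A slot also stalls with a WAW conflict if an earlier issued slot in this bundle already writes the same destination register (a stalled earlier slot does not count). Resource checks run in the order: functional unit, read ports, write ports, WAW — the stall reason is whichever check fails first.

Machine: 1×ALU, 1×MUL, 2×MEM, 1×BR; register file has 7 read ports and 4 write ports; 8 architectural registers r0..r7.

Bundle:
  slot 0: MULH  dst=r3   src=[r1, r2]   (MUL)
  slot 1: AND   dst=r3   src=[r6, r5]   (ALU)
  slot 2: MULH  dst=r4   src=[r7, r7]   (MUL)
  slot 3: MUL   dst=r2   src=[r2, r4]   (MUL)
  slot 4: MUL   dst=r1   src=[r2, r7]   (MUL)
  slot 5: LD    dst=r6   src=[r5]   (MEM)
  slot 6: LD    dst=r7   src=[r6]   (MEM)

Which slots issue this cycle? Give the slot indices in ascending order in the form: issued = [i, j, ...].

issued = [0, 5, 6]

[0] MUL needs rd=2 wr=1: ok; after: ALU=1 MUL=0 MEM=2 BR=1, R=5, W=3
[1] ALU needs rd=2 wr=1: WAW; after: ALU=1 MUL=0 MEM=2 BR=1, R=5, W=3
[2] MUL needs rd=1 wr=1: FU; after: ALU=1 MUL=0 MEM=2 BR=1, R=5, W=3
[3] MUL needs rd=2 wr=1: FU; after: ALU=1 MUL=0 MEM=2 BR=1, R=5, W=3
[4] MUL needs rd=2 wr=1: FU; after: ALU=1 MUL=0 MEM=2 BR=1, R=5, W=3
[5] MEM needs rd=1 wr=1: ok; after: ALU=1 MUL=0 MEM=1 BR=1, R=4, W=2
[6] MEM needs rd=1 wr=1: ok; after: ALU=1 MUL=0 MEM=0 BR=1, R=3, W=1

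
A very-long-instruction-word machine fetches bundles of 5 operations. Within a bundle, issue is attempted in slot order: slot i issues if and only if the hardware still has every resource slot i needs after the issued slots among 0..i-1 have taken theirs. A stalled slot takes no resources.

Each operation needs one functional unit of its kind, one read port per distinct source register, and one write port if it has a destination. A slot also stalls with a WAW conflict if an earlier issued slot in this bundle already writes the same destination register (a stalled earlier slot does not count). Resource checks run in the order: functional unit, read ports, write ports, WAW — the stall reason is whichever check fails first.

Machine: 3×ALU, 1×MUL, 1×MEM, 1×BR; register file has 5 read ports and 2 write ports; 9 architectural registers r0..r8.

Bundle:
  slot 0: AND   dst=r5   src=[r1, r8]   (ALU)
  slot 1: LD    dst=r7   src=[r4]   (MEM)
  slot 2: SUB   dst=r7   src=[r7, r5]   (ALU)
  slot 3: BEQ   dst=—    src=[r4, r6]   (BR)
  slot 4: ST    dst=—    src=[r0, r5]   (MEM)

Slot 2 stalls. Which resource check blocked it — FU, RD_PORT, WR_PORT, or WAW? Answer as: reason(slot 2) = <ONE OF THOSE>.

  0. ALU→r5 ⇒ go  {2A/1Mu/1Ld/1B | 3r 1w}
  1. MEM→r7 ⇒ go  {2A/1Mu/0Ld/1B | 2r 0w}
  2. ALU→r7 ⇒ no(WR_PORT)  {2A/1Mu/0Ld/1B | 2r 0w}
  3. BR ⇒ go  {2A/1Mu/0Ld/0B | 0r 0w}
  4. MEM ⇒ no(FU)  {2A/1Mu/0Ld/0B | 0r 0w}

reason(slot 2) = WR_PORT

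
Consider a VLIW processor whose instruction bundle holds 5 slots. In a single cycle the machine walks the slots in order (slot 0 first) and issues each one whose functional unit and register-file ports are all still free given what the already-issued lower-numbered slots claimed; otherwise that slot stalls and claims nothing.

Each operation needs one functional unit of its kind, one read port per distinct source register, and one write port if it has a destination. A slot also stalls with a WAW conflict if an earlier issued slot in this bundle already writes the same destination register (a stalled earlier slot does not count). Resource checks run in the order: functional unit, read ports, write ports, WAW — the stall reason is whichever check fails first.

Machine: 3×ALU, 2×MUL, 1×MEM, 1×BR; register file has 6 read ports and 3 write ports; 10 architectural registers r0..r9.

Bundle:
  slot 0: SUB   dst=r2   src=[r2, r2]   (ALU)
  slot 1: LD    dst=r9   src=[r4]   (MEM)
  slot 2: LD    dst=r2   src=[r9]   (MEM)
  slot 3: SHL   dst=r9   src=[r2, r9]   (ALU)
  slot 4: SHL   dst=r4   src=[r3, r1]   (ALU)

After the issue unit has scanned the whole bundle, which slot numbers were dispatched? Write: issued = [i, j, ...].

issued = [0, 1, 4]

slot 0 (ALU): ISSUE — free A2,Mu2,Ld1,B1 rp5 wp2
slot 1 (MEM): ISSUE — free A2,Mu2,Ld0,B1 rp4 wp1
slot 2 (MEM): stall FU — free A2,Mu2,Ld0,B1 rp4 wp1
slot 3 (ALU): stall WAW — free A2,Mu2,Ld0,B1 rp4 wp1
slot 4 (ALU): ISSUE — free A1,Mu2,Ld0,B1 rp2 wp0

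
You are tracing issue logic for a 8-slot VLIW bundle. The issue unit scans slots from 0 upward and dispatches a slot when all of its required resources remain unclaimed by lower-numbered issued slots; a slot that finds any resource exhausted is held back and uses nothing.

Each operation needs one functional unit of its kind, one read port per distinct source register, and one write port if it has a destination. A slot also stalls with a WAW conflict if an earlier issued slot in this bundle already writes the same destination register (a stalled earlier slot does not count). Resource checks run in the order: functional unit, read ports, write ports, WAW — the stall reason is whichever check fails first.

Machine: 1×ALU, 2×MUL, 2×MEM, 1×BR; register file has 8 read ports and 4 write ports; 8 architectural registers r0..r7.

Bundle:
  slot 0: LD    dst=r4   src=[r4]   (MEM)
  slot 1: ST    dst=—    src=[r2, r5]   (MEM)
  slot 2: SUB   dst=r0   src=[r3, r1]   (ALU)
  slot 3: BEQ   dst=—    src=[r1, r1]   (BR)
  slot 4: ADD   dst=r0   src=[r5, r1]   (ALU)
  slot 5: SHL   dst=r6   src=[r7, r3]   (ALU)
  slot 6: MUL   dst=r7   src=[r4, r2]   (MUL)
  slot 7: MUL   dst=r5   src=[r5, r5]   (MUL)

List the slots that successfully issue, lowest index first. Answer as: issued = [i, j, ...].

  0. MEM→r4 ⇒ go  {1A/2Mu/1Ld/1B | 7r 3w}
  1. MEM ⇒ go  {1A/2Mu/0Ld/1B | 5r 3w}
  2. ALU→r0 ⇒ go  {0A/2Mu/0Ld/1B | 3r 2w}
  3. BR ⇒ go  {0A/2Mu/0Ld/0B | 2r 2w}
  4. ALU→r0 ⇒ no(FU)  {0A/2Mu/0Ld/0B | 2r 2w}
  5. ALU→r6 ⇒ no(FU)  {0A/2Mu/0Ld/0B | 2r 2w}
  6. MUL→r7 ⇒ go  {0A/1Mu/0Ld/0B | 0r 1w}
  7. MUL→r5 ⇒ no(RD_PORT)  {0A/1Mu/0Ld/0B | 0r 1w}

issued = [0, 1, 2, 3, 6]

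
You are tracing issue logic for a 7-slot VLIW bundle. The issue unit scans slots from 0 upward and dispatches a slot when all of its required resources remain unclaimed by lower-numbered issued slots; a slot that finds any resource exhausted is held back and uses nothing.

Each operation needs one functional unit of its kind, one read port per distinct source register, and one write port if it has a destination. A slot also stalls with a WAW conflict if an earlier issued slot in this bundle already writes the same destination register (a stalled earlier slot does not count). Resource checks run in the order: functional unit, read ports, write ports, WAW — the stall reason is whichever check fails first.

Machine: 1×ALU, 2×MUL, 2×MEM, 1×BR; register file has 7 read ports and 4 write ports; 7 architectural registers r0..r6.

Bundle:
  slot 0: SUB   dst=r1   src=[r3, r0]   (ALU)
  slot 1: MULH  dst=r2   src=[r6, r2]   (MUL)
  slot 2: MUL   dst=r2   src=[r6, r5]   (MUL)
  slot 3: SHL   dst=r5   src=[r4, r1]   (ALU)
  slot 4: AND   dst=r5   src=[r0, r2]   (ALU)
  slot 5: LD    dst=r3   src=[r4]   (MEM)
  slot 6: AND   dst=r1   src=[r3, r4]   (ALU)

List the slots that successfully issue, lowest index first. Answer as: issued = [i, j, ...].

[0] ALU needs rd=2 wr=1: ok; after: ALU=0 MUL=2 MEM=2 BR=1, R=5, W=3
[1] MUL needs rd=2 wr=1: ok; after: ALU=0 MUL=1 MEM=2 BR=1, R=3, W=2
[2] MUL needs rd=2 wr=1: WAW; after: ALU=0 MUL=1 MEM=2 BR=1, R=3, W=2
[3] ALU needs rd=2 wr=1: FU; after: ALU=0 MUL=1 MEM=2 BR=1, R=3, W=2
[4] ALU needs rd=2 wr=1: FU; after: ALU=0 MUL=1 MEM=2 BR=1, R=3, W=2
[5] MEM needs rd=1 wr=1: ok; after: ALU=0 MUL=1 MEM=1 BR=1, R=2, W=1
[6] ALU needs rd=2 wr=1: FU; after: ALU=0 MUL=1 MEM=1 BR=1, R=2, W=1

issued = [0, 1, 5]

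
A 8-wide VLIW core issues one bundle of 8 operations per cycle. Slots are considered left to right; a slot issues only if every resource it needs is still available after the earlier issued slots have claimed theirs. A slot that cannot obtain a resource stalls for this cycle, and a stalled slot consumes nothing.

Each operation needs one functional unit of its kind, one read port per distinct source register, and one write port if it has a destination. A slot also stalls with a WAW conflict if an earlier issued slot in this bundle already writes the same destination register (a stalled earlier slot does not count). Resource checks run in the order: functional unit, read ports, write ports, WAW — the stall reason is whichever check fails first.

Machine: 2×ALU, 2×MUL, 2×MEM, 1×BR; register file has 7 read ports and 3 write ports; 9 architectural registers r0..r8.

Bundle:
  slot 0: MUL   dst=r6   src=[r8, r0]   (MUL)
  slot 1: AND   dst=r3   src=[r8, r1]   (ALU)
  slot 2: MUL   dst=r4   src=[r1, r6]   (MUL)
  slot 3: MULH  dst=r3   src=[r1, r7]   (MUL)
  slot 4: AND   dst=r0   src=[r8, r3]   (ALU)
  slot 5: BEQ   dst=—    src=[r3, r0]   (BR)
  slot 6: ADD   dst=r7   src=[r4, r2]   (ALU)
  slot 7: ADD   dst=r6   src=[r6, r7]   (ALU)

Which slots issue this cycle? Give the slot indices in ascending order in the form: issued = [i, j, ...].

slot 0 (MUL): ISSUE — free A2,Mu1,Ld2,B1 rp5 wp2
slot 1 (ALU): ISSUE — free A1,Mu1,Ld2,B1 rp3 wp1
slot 2 (MUL): ISSUE — free A1,Mu0,Ld2,B1 rp1 wp0
slot 3 (MUL): stall FU — free A1,Mu0,Ld2,B1 rp1 wp0
slot 4 (ALU): stall RD_PORT — free A1,Mu0,Ld2,B1 rp1 wp0
slot 5 (BR): stall RD_PORT — free A1,Mu0,Ld2,B1 rp1 wp0
slot 6 (ALU): stall RD_PORT — free A1,Mu0,Ld2,B1 rp1 wp0
slot 7 (ALU): stall RD_PORT — free A1,Mu0,Ld2,B1 rp1 wp0

issued = [0, 1, 2]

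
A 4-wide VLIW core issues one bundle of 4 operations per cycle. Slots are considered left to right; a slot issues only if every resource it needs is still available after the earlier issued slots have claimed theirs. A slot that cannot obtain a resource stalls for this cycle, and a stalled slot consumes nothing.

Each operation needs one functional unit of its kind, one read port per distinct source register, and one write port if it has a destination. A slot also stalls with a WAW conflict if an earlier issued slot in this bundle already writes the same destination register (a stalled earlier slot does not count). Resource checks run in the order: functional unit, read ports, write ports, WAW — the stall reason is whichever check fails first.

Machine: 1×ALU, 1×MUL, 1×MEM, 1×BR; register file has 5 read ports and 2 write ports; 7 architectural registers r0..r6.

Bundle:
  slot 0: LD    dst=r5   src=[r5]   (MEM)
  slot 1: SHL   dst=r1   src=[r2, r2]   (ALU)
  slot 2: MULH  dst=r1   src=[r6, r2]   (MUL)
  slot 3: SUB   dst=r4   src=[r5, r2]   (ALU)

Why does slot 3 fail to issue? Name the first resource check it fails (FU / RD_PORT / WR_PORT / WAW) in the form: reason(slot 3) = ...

slot 0 (MEM): ISSUE — free A1,Mu1,Ld0,B1 rp4 wp1
slot 1 (ALU): ISSUE — free A0,Mu1,Ld0,B1 rp3 wp0
slot 2 (MUL): stall WR_PORT — free A0,Mu1,Ld0,B1 rp3 wp0
slot 3 (ALU): stall FU — free A0,Mu1,Ld0,B1 rp3 wp0

reason(slot 3) = FU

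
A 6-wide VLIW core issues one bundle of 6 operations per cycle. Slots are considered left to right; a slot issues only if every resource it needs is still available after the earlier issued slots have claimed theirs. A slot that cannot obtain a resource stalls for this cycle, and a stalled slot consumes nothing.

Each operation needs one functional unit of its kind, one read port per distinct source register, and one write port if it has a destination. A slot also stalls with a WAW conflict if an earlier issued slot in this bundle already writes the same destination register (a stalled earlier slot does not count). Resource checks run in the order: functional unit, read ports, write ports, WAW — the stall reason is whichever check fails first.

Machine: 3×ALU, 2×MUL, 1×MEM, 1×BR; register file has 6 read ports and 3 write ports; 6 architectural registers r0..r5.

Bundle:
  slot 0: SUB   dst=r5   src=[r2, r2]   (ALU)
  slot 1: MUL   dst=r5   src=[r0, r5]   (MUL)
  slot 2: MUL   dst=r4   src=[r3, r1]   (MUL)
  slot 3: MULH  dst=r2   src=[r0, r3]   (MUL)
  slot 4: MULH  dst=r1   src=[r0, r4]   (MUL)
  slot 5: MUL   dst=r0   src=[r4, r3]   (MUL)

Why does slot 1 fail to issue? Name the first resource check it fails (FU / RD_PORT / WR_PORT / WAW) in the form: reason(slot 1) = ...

reason(slot 1) = WAW

#0 ALU src=r2,r2 dispatched  <A:2 Mu:2 Ld:1 B:1 rd:5 wr:2>
#1 MUL src=r0,r5 held:WAW  <A:2 Mu:2 Ld:1 B:1 rd:5 wr:2>
#2 MUL src=r3,r1 dispatched  <A:2 Mu:1 Ld:1 B:1 rd:3 wr:1>
#3 MUL src=r0,r3 dispatched  <A:2 Mu:0 Ld:1 B:1 rd:1 wr:0>
#4 MUL src=r0,r4 held:FU  <A:2 Mu:0 Ld:1 B:1 rd:1 wr:0>
#5 MUL src=r4,r3 held:FU  <A:2 Mu:0 Ld:1 B:1 rd:1 wr:0>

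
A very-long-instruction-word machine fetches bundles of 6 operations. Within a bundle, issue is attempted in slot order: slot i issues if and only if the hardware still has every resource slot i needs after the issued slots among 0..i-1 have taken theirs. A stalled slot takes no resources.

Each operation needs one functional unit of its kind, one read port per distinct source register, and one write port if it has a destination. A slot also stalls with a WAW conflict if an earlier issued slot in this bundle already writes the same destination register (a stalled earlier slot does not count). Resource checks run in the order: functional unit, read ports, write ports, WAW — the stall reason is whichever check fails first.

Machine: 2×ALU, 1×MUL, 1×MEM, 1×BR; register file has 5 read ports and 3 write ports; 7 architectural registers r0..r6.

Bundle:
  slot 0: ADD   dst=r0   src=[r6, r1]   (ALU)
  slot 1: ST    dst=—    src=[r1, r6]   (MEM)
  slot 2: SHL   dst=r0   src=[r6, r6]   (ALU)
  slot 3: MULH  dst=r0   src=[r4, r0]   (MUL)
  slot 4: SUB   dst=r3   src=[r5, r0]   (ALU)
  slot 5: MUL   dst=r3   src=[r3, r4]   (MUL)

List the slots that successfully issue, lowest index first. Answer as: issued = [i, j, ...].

issued = [0, 1]

[0] ALU needs rd=2 wr=1: ok; after: ALU=1 MUL=1 MEM=1 BR=1, R=3, W=2
[1] MEM needs rd=2 wr=0: ok; after: ALU=1 MUL=1 MEM=0 BR=1, R=1, W=2
[2] ALU needs rd=1 wr=1: WAW; after: ALU=1 MUL=1 MEM=0 BR=1, R=1, W=2
[3] MUL needs rd=2 wr=1: RD_PORT; after: ALU=1 MUL=1 MEM=0 BR=1, R=1, W=2
[4] ALU needs rd=2 wr=1: RD_PORT; after: ALU=1 MUL=1 MEM=0 BR=1, R=1, W=2
[5] MUL needs rd=2 wr=1: RD_PORT; after: ALU=1 MUL=1 MEM=0 BR=1, R=1, W=2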